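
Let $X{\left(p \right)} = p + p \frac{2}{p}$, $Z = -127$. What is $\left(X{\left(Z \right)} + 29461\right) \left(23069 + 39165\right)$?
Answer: $1825696624$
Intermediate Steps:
$X{\left(p \right)} = 2 + p$ ($X{\left(p \right)} = p + 2 = 2 + p$)
$\left(X{\left(Z \right)} + 29461\right) \left(23069 + 39165\right) = \left(\left(2 - 127\right) + 29461\right) \left(23069 + 39165\right) = \left(-125 + 29461\right) 62234 = 29336 \cdot 62234 = 1825696624$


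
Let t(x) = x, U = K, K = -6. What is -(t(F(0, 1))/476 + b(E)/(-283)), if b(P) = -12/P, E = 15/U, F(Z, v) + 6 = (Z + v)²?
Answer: 18499/673540 ≈ 0.027465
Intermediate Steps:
U = -6
F(Z, v) = -6 + (Z + v)²
E = -5/2 (E = 15/(-6) = 15*(-⅙) = -5/2 ≈ -2.5000)
-(t(F(0, 1))/476 + b(E)/(-283)) = -((-6 + (0 + 1)²)/476 - 12/(-5/2)/(-283)) = -((-6 + 1²)*(1/476) - 12*(-⅖)*(-1/283)) = -((-6 + 1)*(1/476) + (24/5)*(-1/283)) = -(-5*1/476 - 24/1415) = -(-5/476 - 24/1415) = -1*(-18499/673540) = 18499/673540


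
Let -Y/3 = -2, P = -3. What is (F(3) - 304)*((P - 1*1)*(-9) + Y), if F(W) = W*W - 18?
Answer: -13146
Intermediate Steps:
Y = 6 (Y = -3*(-2) = 6)
F(W) = -18 + W² (F(W) = W² - 18 = -18 + W²)
(F(3) - 304)*((P - 1*1)*(-9) + Y) = ((-18 + 3²) - 304)*((-3 - 1*1)*(-9) + 6) = ((-18 + 9) - 304)*((-3 - 1)*(-9) + 6) = (-9 - 304)*(-4*(-9) + 6) = -313*(36 + 6) = -313*42 = -13146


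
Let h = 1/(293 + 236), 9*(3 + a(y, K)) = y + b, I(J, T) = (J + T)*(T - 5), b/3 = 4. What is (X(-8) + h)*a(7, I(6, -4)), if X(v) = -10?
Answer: 14104/1587 ≈ 8.8872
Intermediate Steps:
b = 12 (b = 3*4 = 12)
I(J, T) = (-5 + T)*(J + T) (I(J, T) = (J + T)*(-5 + T) = (-5 + T)*(J + T))
a(y, K) = -5/3 + y/9 (a(y, K) = -3 + (y + 12)/9 = -3 + (12 + y)/9 = -3 + (4/3 + y/9) = -5/3 + y/9)
h = 1/529 ≈ 0.0018904
(X(-8) + h)*a(7, I(6, -4)) = (-10 + 1/529)*(-5/3 + (⅑)*7) = -5289*(-5/3 + 7/9)/529 = -5289/529*(-8/9) = 14104/1587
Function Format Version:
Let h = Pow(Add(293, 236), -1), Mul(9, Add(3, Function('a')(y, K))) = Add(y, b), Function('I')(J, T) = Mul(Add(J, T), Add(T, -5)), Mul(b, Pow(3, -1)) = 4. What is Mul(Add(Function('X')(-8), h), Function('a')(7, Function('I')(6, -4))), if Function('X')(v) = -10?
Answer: Rational(14104, 1587) ≈ 8.8872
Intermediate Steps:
b = 12 (b = Mul(3, 4) = 12)
Function('I')(J, T) = Mul(Add(-5, T), Add(J, T)) (Function('I')(J, T) = Mul(Add(J, T), Add(-5, T)) = Mul(Add(-5, T), Add(J, T)))
Function('a')(y, K) = Add(Rational(-5, 3), Mul(Rational(1, 9), y)) (Function('a')(y, K) = Add(-3, Mul(Rational(1, 9), Add(y, 12))) = Add(-3, Mul(Rational(1, 9), Add(12, y))) = Add(-3, Add(Rational(4, 3), Mul(Rational(1, 9), y))) = Add(Rational(-5, 3), Mul(Rational(1, 9), y)))
h = Rational(1, 529) (h = Pow(529, -1) = Rational(1, 529) ≈ 0.0018904)
Mul(Add(Function('X')(-8), h), Function('a')(7, Function('I')(6, -4))) = Mul(Add(-10, Rational(1, 529)), Add(Rational(-5, 3), Mul(Rational(1, 9), 7))) = Mul(Rational(-5289, 529), Add(Rational(-5, 3), Rational(7, 9))) = Mul(Rational(-5289, 529), Rational(-8, 9)) = Rational(14104, 1587)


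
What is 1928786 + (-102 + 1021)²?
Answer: 2773347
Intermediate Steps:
1928786 + (-102 + 1021)² = 1928786 + 919² = 1928786 + 844561 = 2773347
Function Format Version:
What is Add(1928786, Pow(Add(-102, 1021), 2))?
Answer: 2773347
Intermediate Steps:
Add(1928786, Pow(Add(-102, 1021), 2)) = Add(1928786, Pow(919, 2)) = Add(1928786, 844561) = 2773347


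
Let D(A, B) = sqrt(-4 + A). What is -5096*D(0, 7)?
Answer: -10192*I ≈ -10192.0*I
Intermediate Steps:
-5096*D(0, 7) = -5096*sqrt(-4 + 0) = -10192*I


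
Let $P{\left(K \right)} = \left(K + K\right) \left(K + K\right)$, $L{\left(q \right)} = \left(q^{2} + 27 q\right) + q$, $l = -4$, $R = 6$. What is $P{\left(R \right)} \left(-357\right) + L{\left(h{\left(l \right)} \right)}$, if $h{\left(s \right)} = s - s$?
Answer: $-51408$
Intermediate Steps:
$h{\left(s \right)} = 0$
$L{\left(q \right)} = q^{2} + 28 q$
$P{\left(K \right)} = 4 K^{2}$ ($P{\left(K \right)} = 2 K 2 K = 4 K^{2}$)
$P{\left(R \right)} \left(-357\right) + L{\left(h{\left(l \right)} \right)} = 4 \cdot 6^{2} \left(-357\right) + 0 \left(28 + 0\right) = 4 \cdot 36 \left(-357\right) + 0 \cdot 28 = 144 \left(-357\right) + 0 = -51408 + 0 = -51408$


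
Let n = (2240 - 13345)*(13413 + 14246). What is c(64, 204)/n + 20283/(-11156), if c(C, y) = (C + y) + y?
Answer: -6229993519817/3426601043420 ≈ -1.8181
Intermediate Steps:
c(C, y) = C + 2*y
n = -307153195 (n = -11105*27659 = -307153195)
c(64, 204)/n + 20283/(-11156) = (64 + 2*204)/(-307153195) + 20283/(-11156) = (64 + 408)*(-1/307153195) + 20283*(-1/11156) = 472*(-1/307153195) - 20283/11156 = -472/307153195 - 20283/11156 = -6229993519817/3426601043420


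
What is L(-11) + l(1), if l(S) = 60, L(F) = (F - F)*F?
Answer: 60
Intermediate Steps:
L(F) = 0 (L(F) = 0*F = 0)
L(-11) + l(1) = 0 + 60 = 60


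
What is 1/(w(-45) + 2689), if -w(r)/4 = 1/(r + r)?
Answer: 45/121007 ≈ 0.00037188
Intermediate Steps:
w(r) = -2/r (w(r) = -4/(r + r) = -4*1/(2*r) = -2/r)
1/(w(-45) + 2689) = 1/(-2/(-45) + 2689) = 1/(-2*(-1/45) + 2689) = 1/(2/45 + 2689) = 1/(121007/45) = 45/121007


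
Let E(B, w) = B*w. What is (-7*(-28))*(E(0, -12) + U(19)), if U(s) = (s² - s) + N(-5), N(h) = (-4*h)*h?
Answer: 47432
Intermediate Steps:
N(h) = -4*h²
U(s) = -100 + s² - s (U(s) = (s² - s) - 4*(-5)² = (s² - s) - 4*25 = (s² - s) - 100 = -100 + s² - s)
(-7*(-28))*(E(0, -12) + U(19)) = (-7*(-28))*(0*(-12) + (-100 + 19² - 1*19)) = 196*(0 + (-100 + 361 - 19)) = 196*(0 + 242) = 196*242 = 47432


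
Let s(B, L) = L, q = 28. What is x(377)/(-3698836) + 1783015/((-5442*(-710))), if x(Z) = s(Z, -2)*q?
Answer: 329764822223/714581825676 ≈ 0.46148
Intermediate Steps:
x(Z) = -56 (x(Z) = -2*28 = -56)
x(377)/(-3698836) + 1783015/((-5442*(-710))) = -56/(-3698836) + 1783015/((-5442*(-710))) = -56*(-1/3698836) + 1783015/3863820 = 14/924709 + 1783015*(1/3863820) = 14/924709 + 356603/772764 = 329764822223/714581825676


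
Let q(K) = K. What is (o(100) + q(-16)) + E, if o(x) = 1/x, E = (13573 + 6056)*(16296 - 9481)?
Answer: 13377161901/100 ≈ 1.3377e+8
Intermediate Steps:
E = 133771635 (E = 19629*6815 = 133771635)
o(x) = 1/x
(o(100) + q(-16)) + E = (1/100 - 16) + 133771635 = -1599/100 + 133771635 = 13377161901/100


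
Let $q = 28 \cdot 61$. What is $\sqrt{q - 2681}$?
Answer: $i \sqrt{973} \approx 31.193 i$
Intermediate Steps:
$q = 1708$
$\sqrt{q - 2681} = \sqrt{1708 - 2681} = \sqrt{-973} = i \sqrt{973}$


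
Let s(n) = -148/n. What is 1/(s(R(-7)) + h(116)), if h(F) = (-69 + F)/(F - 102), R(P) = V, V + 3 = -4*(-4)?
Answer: -182/1461 ≈ -0.12457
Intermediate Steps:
V = 13 (V = -3 - 4*(-4) = -3 + 16 = 13)
R(P) = 13
h(F) = (-69 + F)/(-102 + F)
1/(s(R(-7)) + h(116)) = 1/(-148/13 + (-69 + 116)/(-102 + 116)) = 1/(-148*1/13 + 47/14) = 1/(-148/13 + (1/14)*47) = 1/(-148/13 + 47/14) = 1/(-1461/182) = -182/1461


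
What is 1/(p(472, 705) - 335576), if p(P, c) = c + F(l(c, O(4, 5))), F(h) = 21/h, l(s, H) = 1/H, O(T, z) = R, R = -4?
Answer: -1/334955 ≈ -2.9855e-6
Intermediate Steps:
O(T, z) = -4
p(P, c) = -84 + c (p(P, c) = c + 21/(1/(-4)) = c + 21/(-¼) = c + 21*(-4) = c - 84 = -84 + c)
1/(p(472, 705) - 335576) = 1/((-84 + 705) - 335576) = 1/(621 - 335576) = 1/(-334955) = -1/334955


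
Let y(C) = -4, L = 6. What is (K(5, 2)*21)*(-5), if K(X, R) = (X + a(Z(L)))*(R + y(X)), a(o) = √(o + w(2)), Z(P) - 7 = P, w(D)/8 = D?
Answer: 1050 + 210*√29 ≈ 2180.9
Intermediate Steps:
w(D) = 8*D
Z(P) = 7 + P
a(o) = √(16 + o) (a(o) = √(o + 8*2) = √(o + 16) = √(16 + o))
K(X, R) = (-4 + R)*(X + √29) (K(X, R) = (X + √(16 + (7 + 6)))*(R - 4) = (X + √(16 + 13))*(-4 + R) = (X + √29)*(-4 + R) = (-4 + R)*(X + √29))
(K(5, 2)*21)*(-5) = ((-4*5 - 4*√29 + 2*5 + 2*√29)*21)*(-5) = ((-20 - 4*√29 + 10 + 2*√29)*21)*(-5) = ((-10 - 2*√29)*21)*(-5) = (-210 - 42*√29)*(-5) = 1050 + 210*√29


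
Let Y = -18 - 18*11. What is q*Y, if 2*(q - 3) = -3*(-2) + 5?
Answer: -1836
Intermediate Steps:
q = 17/2 (q = 3 + (-3*(-2) + 5)/2 = 3 + (6 + 5)/2 = 3 + (1/2)*11 = 3 + 11/2 = 17/2 ≈ 8.5000)
Y = -216 (Y = -18 - 198 = -216)
q*Y = (17/2)*(-216) = -1836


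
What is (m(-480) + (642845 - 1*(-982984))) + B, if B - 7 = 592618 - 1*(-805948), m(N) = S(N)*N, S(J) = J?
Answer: 3254802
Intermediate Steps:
m(N) = N² (m(N) = N*N = N²)
B = 1398573 (B = 7 + (592618 - 1*(-805948)) = 7 + (592618 + 805948) = 7 + 1398566 = 1398573)
(m(-480) + (642845 - 1*(-982984))) + B = ((-480)² + (642845 - 1*(-982984))) + 1398573 = (230400 + (642845 + 982984)) + 1398573 = (230400 + 1625829) + 1398573 = 1856229 + 1398573 = 3254802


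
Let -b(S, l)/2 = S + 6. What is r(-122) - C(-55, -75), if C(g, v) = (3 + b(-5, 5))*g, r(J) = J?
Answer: -67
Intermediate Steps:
b(S, l) = -12 - 2*S (b(S, l) = -2*(S + 6) = -2*(6 + S) = -12 - 2*S)
C(g, v) = g (C(g, v) = (3 + (-12 - 2*(-5)))*g = (3 + (-12 + 10))*g = (3 - 2)*g = 1*g = g)
r(-122) - C(-55, -75) = -122 - 1*(-55) = -122 + 55 = -67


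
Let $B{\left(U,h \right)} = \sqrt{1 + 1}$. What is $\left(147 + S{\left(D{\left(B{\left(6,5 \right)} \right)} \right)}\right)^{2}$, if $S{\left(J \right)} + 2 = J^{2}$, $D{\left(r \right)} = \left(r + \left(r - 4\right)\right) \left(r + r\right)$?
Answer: $146337 - 86272 \sqrt{2} \approx 24330.0$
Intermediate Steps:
$B{\left(U,h \right)} = \sqrt{2}$
$D{\left(r \right)} = 2 r \left(-4 + 2 r\right)$ ($D{\left(r \right)} = \left(r + \left(r - 4\right)\right) 2 r = \left(r + \left(-4 + r\right)\right) 2 r = \left(-4 + 2 r\right) 2 r = 2 r \left(-4 + 2 r\right)$)
$S{\left(J \right)} = -2 + J^{2}$
$\left(147 + S{\left(D{\left(B{\left(6,5 \right)} \right)} \right)}\right)^{2} = \left(147 - \left(2 - \left(4 \sqrt{2} \left(-2 + \sqrt{2}\right)\right)^{2}\right)\right)^{2} = \left(147 - \left(2 - 32 \left(-2 + \sqrt{2}\right)^{2}\right)\right)^{2} = \left(145 + 32 \left(-2 + \sqrt{2}\right)^{2}\right)^{2}$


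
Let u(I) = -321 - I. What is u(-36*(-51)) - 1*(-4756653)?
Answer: 4754496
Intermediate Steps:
u(-36*(-51)) - 1*(-4756653) = (-321 - (-36)*(-51)) - 1*(-4756653) = (-321 - 1*1836) + 4756653 = (-321 - 1836) + 4756653 = -2157 + 4756653 = 4754496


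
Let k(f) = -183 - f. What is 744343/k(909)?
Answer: -744343/1092 ≈ -681.63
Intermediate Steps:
744343/k(909) = 744343/(-183 - 1*909) = 744343/(-183 - 909) = 744343/(-1092) = 744343*(-1/1092) = -744343/1092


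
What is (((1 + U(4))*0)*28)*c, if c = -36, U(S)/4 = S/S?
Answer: 0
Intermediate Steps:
U(S) = 4 (U(S) = 4*(S/S) = 4*1 = 4)
(((1 + U(4))*0)*28)*c = (((1 + 4)*0)*28)*(-36) = ((5*0)*28)*(-36) = (0*28)*(-36) = 0*(-36) = 0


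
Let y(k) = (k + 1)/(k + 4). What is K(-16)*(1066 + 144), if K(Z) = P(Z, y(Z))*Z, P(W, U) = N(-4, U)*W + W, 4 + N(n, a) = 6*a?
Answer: 1393920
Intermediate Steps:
N(n, a) = -4 + 6*a
y(k) = (1 + k)/(4 + k)
P(W, U) = W + W*(-4 + 6*U) (P(W, U) = (-4 + 6*U)*W + W = W*(-4 + 6*U) + W = W + W*(-4 + 6*U))
K(Z) = 3*Z**2*(-1 + 2*(1 + Z)/(4 + Z)) (K(Z) = (3*Z*(-1 + 2*((1 + Z)/(4 + Z))))*Z = (3*Z*(-1 + 2*(1 + Z)/(4 + Z)))*Z = 3*Z**2*(-1 + 2*(1 + Z)/(4 + Z)))
K(-16)*(1066 + 144) = (3*(-16)**2*(-2 - 16)/(4 - 16))*(1066 + 144) = (3*256*(-18)/(-12))*1210 = (3*256*(-1/12)*(-18))*1210 = 1152*1210 = 1393920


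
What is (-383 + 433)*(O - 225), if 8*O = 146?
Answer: -20675/2 ≈ -10338.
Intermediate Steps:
O = 73/4 (O = (⅛)*146 = 73/4 ≈ 18.250)
(-383 + 433)*(O - 225) = (-383 + 433)*(73/4 - 225) = 50*(-827/4) = -20675/2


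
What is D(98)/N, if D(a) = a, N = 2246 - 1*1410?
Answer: 49/418 ≈ 0.11722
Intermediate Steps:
N = 836 (N = 2246 - 1410 = 836)
D(98)/N = 98/836 = 98*(1/836) = 49/418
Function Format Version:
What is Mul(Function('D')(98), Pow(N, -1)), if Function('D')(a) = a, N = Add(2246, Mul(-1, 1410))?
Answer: Rational(49, 418) ≈ 0.11722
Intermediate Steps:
N = 836 (N = Add(2246, -1410) = 836)
Mul(Function('D')(98), Pow(N, -1)) = Mul(98, Pow(836, -1)) = Mul(98, Rational(1, 836)) = Rational(49, 418)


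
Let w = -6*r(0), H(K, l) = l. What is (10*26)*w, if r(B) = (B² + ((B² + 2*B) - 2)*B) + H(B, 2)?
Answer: -3120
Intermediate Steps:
r(B) = 2 + B² + B*(-2 + B² + 2*B) (r(B) = (B² + ((B² + 2*B) - 2)*B) + 2 = (B² + (-2 + B² + 2*B)*B) + 2 = (B² + B*(-2 + B² + 2*B)) + 2 = 2 + B² + B*(-2 + B² + 2*B))
w = -12 (w = -6*(2 + 0³ - 2*0 + 3*0²) = -6*(2 + 0 + 0 + 3*0) = -6*(2 + 0 + 0 + 0) = -6*2 = -12)
(10*26)*w = (10*26)*(-12) = 260*(-12) = -3120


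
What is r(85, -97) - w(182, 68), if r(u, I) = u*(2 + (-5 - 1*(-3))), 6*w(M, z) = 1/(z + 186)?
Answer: -1/1524 ≈ -0.00065617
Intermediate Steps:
w(M, z) = 1/(6*(186 + z)) (w(M, z) = 1/(6*(z + 186)) = 1/(6*(186 + z)))
r(u, I) = 0 (r(u, I) = u*(2 + (-5 + 3)) = u*(2 - 2) = u*0 = 0)
r(85, -97) - w(182, 68) = 0 - 1/(6*(186 + 68)) = 0 - 1/(6*254) = 0 - 1*1/1524 = 0 - 1/1524 = -1/1524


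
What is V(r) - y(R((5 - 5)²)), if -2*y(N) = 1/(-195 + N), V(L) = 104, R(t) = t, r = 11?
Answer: 40559/390 ≈ 104.00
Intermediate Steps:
y(N) = -1/(2*(-195 + N))
V(r) - y(R((5 - 5)²)) = 104 - (-1)/(-390 + 2*(5 - 5)²) = 104 - (-1)/(-390 + 2*0²) = 104 - (-1)/(-390 + 2*0) = 104 - (-1)/(-390 + 0) = 104 - (-1)/(-390) = 104 - (-1)*(-1)/390 = 104 - 1*1/390 = 104 - 1/390 = 40559/390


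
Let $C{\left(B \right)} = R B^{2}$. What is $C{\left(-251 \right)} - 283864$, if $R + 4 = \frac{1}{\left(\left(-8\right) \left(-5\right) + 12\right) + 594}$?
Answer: $- \frac{346107727}{646} \approx -5.3577 \cdot 10^{5}$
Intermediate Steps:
$R = - \frac{2583}{646}$ ($R = -4 + \frac{1}{\left(\left(-8\right) \left(-5\right) + 12\right) + 594} = -4 + \frac{1}{\left(40 + 12\right) + 594} = -4 + \frac{1}{52 + 594} = -4 + \frac{1}{646} = - \frac{2583}{646} \approx -3.9985$)
$C{\left(B \right)} = - \frac{2583 B^{2}}{646}$
$C{\left(-251 \right)} - 283864 = - \frac{2583 \left(-251\right)^{2}}{646} - 283864 = \left(- \frac{2583}{646}\right) 63001 - 283864 = - \frac{162731583}{646} - 283864 = - \frac{346107727}{646}$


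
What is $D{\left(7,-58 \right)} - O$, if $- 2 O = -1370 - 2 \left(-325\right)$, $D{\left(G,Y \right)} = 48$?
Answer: $-312$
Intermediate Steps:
$O = 360$ ($O = - \frac{-1370 - 2 \left(-325\right)}{2} = - \frac{-1370 - -650}{2} = - \frac{-1370 + 650}{2} = \left(- \frac{1}{2}\right) \left(-720\right) = 360$)
$D{\left(7,-58 \right)} - O = 48 - 360 = -312$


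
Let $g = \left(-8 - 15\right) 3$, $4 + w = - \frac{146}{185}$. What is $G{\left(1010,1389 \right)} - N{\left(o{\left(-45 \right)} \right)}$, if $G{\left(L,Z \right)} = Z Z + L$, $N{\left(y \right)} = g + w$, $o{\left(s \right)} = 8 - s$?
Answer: $\frac{357124886}{185} \approx 1.9304 \cdot 10^{6}$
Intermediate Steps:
$w = - \frac{886}{185}$ ($w = -4 - \frac{146}{185} = - \frac{886}{185} \approx -4.7892$)
$g = -69$ ($g = \left(-23\right) 3 = -69$)
$N{\left(y \right)} = - \frac{13651}{185}$ ($N{\left(y \right)} = -69 - \frac{886}{185} = - \frac{13651}{185}$)
$G{\left(L,Z \right)} = L + Z^{2}$ ($G{\left(L,Z \right)} = Z^{2} + L = L + Z^{2}$)
$G{\left(1010,1389 \right)} - N{\left(o{\left(-45 \right)} \right)} = \left(1010 + 1389^{2}\right) - - \frac{13651}{185} = \left(1010 + 1929321\right) + \frac{13651}{185} = 1930331 + \frac{13651}{185} = \frac{357124886}{185}$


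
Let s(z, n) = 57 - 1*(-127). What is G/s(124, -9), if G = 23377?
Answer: 23377/184 ≈ 127.05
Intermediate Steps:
s(z, n) = 184 (s(z, n) = 57 + 127 = 184)
G/s(124, -9) = 23377/184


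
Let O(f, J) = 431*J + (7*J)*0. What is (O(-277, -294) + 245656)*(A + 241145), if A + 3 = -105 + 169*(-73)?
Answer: 27202035400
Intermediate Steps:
O(f, J) = 431*J (O(f, J) = 431*J + 0 = 431*J)
A = -12445 (A = -3 + (-105 + 169*(-73)) = -3 + (-105 - 12337) = -3 - 12442 = -12445)
(O(-277, -294) + 245656)*(A + 241145) = (431*(-294) + 245656)*(-12445 + 241145) = (-126714 + 245656)*228700 = 118942*228700 = 27202035400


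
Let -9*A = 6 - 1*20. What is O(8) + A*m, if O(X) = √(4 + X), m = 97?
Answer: 1358/9 + 2*√3 ≈ 154.35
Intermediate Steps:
A = 14/9 (A = -(6 - 1*20)/9 = -(6 - 20)/9 = -⅑*(-14) = 14/9 ≈ 1.5556)
O(8) + A*m = √(4 + 8) + (14/9)*97 = √12 + 1358/9 = 2*√3 + 1358/9 = 1358/9 + 2*√3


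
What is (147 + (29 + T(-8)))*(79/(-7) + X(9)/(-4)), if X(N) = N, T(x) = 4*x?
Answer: -13644/7 ≈ -1949.1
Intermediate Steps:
(147 + (29 + T(-8)))*(79/(-7) + X(9)/(-4)) = (147 + (29 + 4*(-8)))*(79/(-7) + 9/(-4)) = (147 + (29 - 32))*(79*(-⅐) + 9*(-¼)) = (147 - 3)*(-79/7 - 9/4) = 144*(-379/28) = -13644/7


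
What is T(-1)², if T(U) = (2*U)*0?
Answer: 0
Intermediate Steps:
T(U) = 0
T(-1)² = 0² = 0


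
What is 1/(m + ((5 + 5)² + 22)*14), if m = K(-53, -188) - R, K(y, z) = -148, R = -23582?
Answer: 1/25142 ≈ 3.9774e-5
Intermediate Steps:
m = 23434 (m = -148 - 1*(-23582) = -148 + 23582 = 23434)
1/(m + ((5 + 5)² + 22)*14) = 1/(23434 + ((5 + 5)² + 22)*14) = 1/(23434 + (10² + 22)*14) = 1/(23434 + (100 + 22)*14) = 1/(23434 + 122*14) = 1/(23434 + 1708) = 1/25142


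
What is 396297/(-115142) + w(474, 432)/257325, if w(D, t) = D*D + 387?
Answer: -25354307193/9876305050 ≈ -2.5672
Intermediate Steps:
w(D, t) = 387 + D² (w(D, t) = D² + 387 = 387 + D²)
396297/(-115142) + w(474, 432)/257325 = 396297/(-115142) + (387 + 474²)/257325 = 396297*(-1/115142) + (387 + 224676)*(1/257325) = -396297/115142 + 225063*(1/257325) = -396297/115142 + 75021/85775 = -25354307193/9876305050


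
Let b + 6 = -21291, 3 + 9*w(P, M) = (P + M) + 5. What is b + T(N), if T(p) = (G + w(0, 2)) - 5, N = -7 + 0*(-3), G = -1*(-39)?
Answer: -191363/9 ≈ -21263.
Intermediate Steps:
w(P, M) = 2/9 + M/9 + P/9 (w(P, M) = -⅓ + ((P + M) + 5)/9 = -⅓ + ((M + P) + 5)/9 = -⅓ + (5 + M + P)/9 = -⅓ + (5/9 + M/9 + P/9) = 2/9 + M/9 + P/9)
G = 39
N = -7 (N = -7 + 0 = -7)
b = -21297 (b = -6 - 21291 = -21297)
T(p) = 310/9 (T(p) = (39 + (2/9 + (⅑)*2 + (⅑)*0)) - 5 = (39 + (2/9 + 2/9 + 0)) - 5 = (39 + 4/9) - 5 = 355/9 - 5 = 310/9)
b + T(N) = -21297 + 310/9 = -191363/9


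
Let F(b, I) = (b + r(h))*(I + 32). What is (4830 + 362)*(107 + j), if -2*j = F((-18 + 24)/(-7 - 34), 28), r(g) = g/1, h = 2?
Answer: 10939544/41 ≈ 2.6682e+5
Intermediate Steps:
r(g) = g (r(g) = g*1 = g)
F(b, I) = (2 + b)*(32 + I) (F(b, I) = (b + 2)*(I + 32) = (2 + b)*(32 + I))
j = -2280/41 (j = -(64 + 2*28 + 32*((-18 + 24)/(-7 - 34)) + 28*((-18 + 24)/(-7 - 34)))/2 = -(64 + 56 + 32*(6/(-41)) + 28*(6/(-41)))/2 = -(64 + 56 + 32*(6*(-1/41)) + 28*(6*(-1/41)))/2 = -(64 + 56 + 32*(-6/41) + 28*(-6/41))/2 = -(64 + 56 - 192/41 - 168/41)/2 = -½*4560/41 = -2280/41 ≈ -55.610)
(4830 + 362)*(107 + j) = (4830 + 362)*(107 - 2280/41) = 5192*(2107/41) = 10939544/41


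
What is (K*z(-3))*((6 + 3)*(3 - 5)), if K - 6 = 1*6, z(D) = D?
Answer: 648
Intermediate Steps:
K = 12 (K = 6 + 1*6 = 6 + 6 = 12)
(K*z(-3))*((6 + 3)*(3 - 5)) = (12*(-3))*((6 + 3)*(3 - 5)) = -324*(-2) = -36*(-18) = 648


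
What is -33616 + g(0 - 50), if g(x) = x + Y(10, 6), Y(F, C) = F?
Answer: -33656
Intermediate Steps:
g(x) = 10 + x (g(x) = x + 10 = 10 + x)
-33616 + g(0 - 50) = -33616 + (10 + (0 - 50)) = -33616 + (10 - 50) = -33616 - 40 = -33656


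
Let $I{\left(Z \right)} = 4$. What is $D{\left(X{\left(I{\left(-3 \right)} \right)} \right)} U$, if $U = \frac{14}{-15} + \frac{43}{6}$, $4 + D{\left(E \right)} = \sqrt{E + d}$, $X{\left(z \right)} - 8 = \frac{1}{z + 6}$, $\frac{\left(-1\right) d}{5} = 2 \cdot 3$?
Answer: $- \frac{374}{15} + \frac{187 i \sqrt{2190}}{300} \approx -24.933 + 29.17 i$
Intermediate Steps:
$d = -30$ ($d = - 5 \cdot 2 \cdot 3 = \left(-5\right) 6 = -30$)
$X{\left(z \right)} = 8 + \frac{1}{6 + z}$ ($X{\left(z \right)} = 8 + \frac{1}{z + 6} = 8 + \frac{1}{6 + z}$)
$D{\left(E \right)} = -4 + \sqrt{-30 + E}$ ($D{\left(E \right)} = -4 + \sqrt{E - 30} = -4 + \sqrt{-30 + E}$)
$U = \frac{187}{30}$ ($U = 14 \left(- \frac{1}{15}\right) + 43 \cdot \frac{1}{6} = - \frac{14}{15} + \frac{43}{6} = \frac{187}{30} \approx 6.2333$)
$D{\left(X{\left(I{\left(-3 \right)} \right)} \right)} U = \left(-4 + \sqrt{-30 + \frac{49 + 8 \cdot 4}{6 + 4}}\right) \frac{187}{30} = \left(-4 + \sqrt{-30 + \frac{49 + 32}{10}}\right) \frac{187}{30} = \left(-4 + \sqrt{-30 + \frac{1}{10} \cdot 81}\right) \frac{187}{30} = \left(-4 + \sqrt{-30 + \frac{81}{10}}\right) \frac{187}{30} = \left(-4 + \sqrt{- \frac{219}{10}}\right) \frac{187}{30} = \left(-4 + \frac{i \sqrt{2190}}{10}\right) \frac{187}{30} = - \frac{374}{15} + \frac{187 i \sqrt{2190}}{300}$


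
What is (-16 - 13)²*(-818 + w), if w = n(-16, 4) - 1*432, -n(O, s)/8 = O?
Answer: -943602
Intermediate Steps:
n(O, s) = -8*O
w = -304 (w = -8*(-16) - 1*432 = 128 - 432 = -304)
(-16 - 13)²*(-818 + w) = (-16 - 13)²*(-818 - 304) = (-29)²*(-1122) = 841*(-1122) = -943602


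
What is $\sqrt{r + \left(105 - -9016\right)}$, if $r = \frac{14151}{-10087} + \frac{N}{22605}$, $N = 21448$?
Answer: $\frac{2 \sqrt{979734806140488090}}{20728785} \approx 95.502$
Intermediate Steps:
$r = - \frac{9412489}{20728785}$ ($r = \frac{14151}{-10087} + \frac{21448}{22605} = 14151 \left(- \frac{1}{10087}\right) + 21448 \cdot \frac{1}{22605} = - \frac{14151}{10087} + \frac{21448}{22605} = - \frac{9412489}{20728785} \approx -0.45408$)
$\sqrt{r + \left(105 - -9016\right)} = \sqrt{- \frac{9412489}{20728785} + \left(105 - -9016\right)} = \sqrt{- \frac{9412489}{20728785} + \left(105 + 9016\right)} = \sqrt{- \frac{9412489}{20728785} + 9121} = \sqrt{\frac{189057835496}{20728785}} = \frac{2 \sqrt{979734806140488090}}{20728785}$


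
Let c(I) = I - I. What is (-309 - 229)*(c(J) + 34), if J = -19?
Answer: -18292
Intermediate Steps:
c(I) = 0
(-309 - 229)*(c(J) + 34) = (-309 - 229)*(0 + 34) = -538*34 = -18292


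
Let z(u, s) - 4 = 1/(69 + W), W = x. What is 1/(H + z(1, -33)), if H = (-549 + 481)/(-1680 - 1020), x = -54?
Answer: 675/2762 ≈ 0.24439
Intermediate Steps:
W = -54
H = 17/675 (H = -68/(-2700) = -68*(-1/2700) = 17/675 ≈ 0.025185)
z(u, s) = 61/15 (z(u, s) = 4 + 1/(69 - 54) = 4 + 1/15 = 61/15)
1/(H + z(1, -33)) = 1/(17/675 + 61/15) = 1/(2762/675) = 675/2762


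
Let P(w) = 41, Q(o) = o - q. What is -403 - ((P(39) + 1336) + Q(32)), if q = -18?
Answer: -1830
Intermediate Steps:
Q(o) = 18 + o (Q(o) = o - 1*(-18) = o + 18 = 18 + o)
-403 - ((P(39) + 1336) + Q(32)) = -403 - ((41 + 1336) + (18 + 32)) = -403 - (1377 + 50) = -403 - 1*1427 = -403 - 1427 = -1830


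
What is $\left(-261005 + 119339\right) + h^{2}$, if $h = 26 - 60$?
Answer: $-140510$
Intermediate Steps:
$h = -34$ ($h = 26 - 60 = -34$)
$\left(-261005 + 119339\right) + h^{2} = \left(-261005 + 119339\right) + \left(-34\right)^{2} = -141666 + 1156 = -140510$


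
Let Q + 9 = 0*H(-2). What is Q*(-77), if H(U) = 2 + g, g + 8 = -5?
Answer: 693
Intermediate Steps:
g = -13 (g = -8 - 5 = -13)
H(U) = -11 (H(U) = 2 - 13 = -11)
Q = -9 (Q = -9 + 0*(-11) = -9 + 0 = -9)
Q*(-77) = -9*(-77) = 693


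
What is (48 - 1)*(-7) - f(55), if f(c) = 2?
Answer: -331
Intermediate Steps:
(48 - 1)*(-7) - f(55) = (48 - 1)*(-7) - 1*2 = 47*(-7) - 2 = -329 - 2 = -331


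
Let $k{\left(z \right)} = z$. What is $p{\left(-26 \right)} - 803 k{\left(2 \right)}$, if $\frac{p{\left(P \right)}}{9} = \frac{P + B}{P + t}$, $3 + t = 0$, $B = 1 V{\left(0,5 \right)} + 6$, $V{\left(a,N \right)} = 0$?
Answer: $- \frac{46394}{29} \approx -1599.8$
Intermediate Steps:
$B = 6$ ($B = 1 \cdot 0 + 6 = 0 + 6 = 6$)
$t = -3$ ($t = -3 + 0 = -3$)
$p{\left(P \right)} = \frac{9 \left(6 + P\right)}{-3 + P}$ ($p{\left(P \right)} = 9 \frac{P + 6}{P - 3} = 9 \frac{6 + P}{-3 + P} = \frac{9 \left(6 + P\right)}{-3 + P}$)
$p{\left(-26 \right)} - 803 k{\left(2 \right)} = \frac{9 \left(6 - 26\right)}{-3 - 26} - 1606 = 9 \frac{1}{-29} \left(-20\right) - 1606 = 9 \left(- \frac{1}{29}\right) \left(-20\right) - 1606 = \frac{180}{29} - 1606 = - \frac{46394}{29}$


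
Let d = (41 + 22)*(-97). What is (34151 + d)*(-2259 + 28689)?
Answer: 741097200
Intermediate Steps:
d = -6111 (d = 63*(-97) = -6111)
(34151 + d)*(-2259 + 28689) = (34151 - 6111)*(-2259 + 28689) = 28040*26430 = 741097200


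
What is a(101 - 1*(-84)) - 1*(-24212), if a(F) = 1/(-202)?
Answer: 4890823/202 ≈ 24212.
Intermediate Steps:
a(F) = -1/202
a(101 - 1*(-84)) - 1*(-24212) = -1/202 - 1*(-24212) = -1/202 + 24212 = 4890823/202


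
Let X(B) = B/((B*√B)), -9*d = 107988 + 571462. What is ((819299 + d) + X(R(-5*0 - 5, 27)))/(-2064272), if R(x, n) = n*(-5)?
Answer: -6694241/18578448 + I*√15/92892240 ≈ -0.36032 + 4.1693e-8*I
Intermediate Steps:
d = -679450/9 (d = -(107988 + 571462)/9 = -⅑*679450 = -679450/9 ≈ -75495.)
R(x, n) = -5*n
X(B) = B^(-½) (X(B) = B/(B^(3/2)) = B/B^(3/2) = B^(-½))
((819299 + d) + X(R(-5*0 - 5, 27)))/(-2064272) = ((819299 - 679450/9) + (-5*27)^(-½))/(-2064272) = (6694241/9 + (-135)^(-½))*(-1/2064272) = (6694241/9 - I*√15/45)*(-1/2064272) = -6694241/18578448 + I*√15/92892240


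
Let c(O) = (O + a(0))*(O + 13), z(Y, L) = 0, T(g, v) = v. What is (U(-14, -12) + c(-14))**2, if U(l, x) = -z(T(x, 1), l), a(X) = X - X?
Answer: 196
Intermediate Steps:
a(X) = 0
c(O) = O*(13 + O) (c(O) = (O + 0)*(O + 13) = O*(13 + O))
U(l, x) = 0 (U(l, x) = -1*0 = 0)
(U(-14, -12) + c(-14))**2 = (0 - 14*(13 - 14))**2 = (0 - 14*(-1))**2 = (0 + 14)**2 = 14**2 = 196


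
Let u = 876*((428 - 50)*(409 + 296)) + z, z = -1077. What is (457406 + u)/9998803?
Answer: 233901569/9998803 ≈ 23.393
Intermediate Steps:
u = 233444163 (u = 876*((428 - 50)*(409 + 296)) - 1077 = 876*(378*705) - 1077 = 876*266490 - 1077 = 233445240 - 1077 = 233444163)
(457406 + u)/9998803 = (457406 + 233444163)/9998803 = 233901569*(1/9998803) = 233901569/9998803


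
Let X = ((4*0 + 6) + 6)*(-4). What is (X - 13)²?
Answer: 3721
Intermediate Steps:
X = -48 (X = ((0 + 6) + 6)*(-4) = (6 + 6)*(-4) = 12*(-4) = -48)
(X - 13)² = (-48 - 13)² = (-61)² = 3721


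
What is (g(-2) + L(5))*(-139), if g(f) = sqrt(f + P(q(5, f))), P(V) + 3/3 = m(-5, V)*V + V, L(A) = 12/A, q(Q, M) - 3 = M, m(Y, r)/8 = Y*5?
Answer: -1668/5 - 139*I*sqrt(202) ≈ -333.6 - 1975.6*I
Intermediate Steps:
m(Y, r) = 40*Y (m(Y, r) = 8*(Y*5) = 8*(5*Y) = 40*Y)
q(Q, M) = 3 + M
P(V) = -1 - 199*V (P(V) = -1 + ((40*(-5))*V + V) = -1 + (-200*V + V) = -1 - 199*V)
g(f) = sqrt(-598 - 198*f) (g(f) = sqrt(f + (-1 - 199*(3 + f))) = sqrt(f + (-1 + (-597 - 199*f))) = sqrt(f + (-598 - 199*f)) = sqrt(-598 - 198*f))
(g(-2) + L(5))*(-139) = (sqrt(-598 - 198*(-2)) + 12/5)*(-139) = (sqrt(-598 + 396) + 12*(1/5))*(-139) = (sqrt(-202) + 12/5)*(-139) = (I*sqrt(202) + 12/5)*(-139) = (12/5 + I*sqrt(202))*(-139) = -1668/5 - 139*I*sqrt(202)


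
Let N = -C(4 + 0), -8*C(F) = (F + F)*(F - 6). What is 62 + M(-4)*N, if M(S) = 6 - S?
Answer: 42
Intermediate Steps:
C(F) = -F*(-6 + F)/4 (C(F) = -(F + F)*(F - 6)/8 = -2*F*(-6 + F)/8 = -F*(-6 + F)/4)
N = -2 (N = -(4 + 0)*(6 - (4 + 0))/4 = -4*(6 - 1*4)/4 = -4*(6 - 4)/4 = -4*2/4 = -1*2 = -2)
62 + M(-4)*N = 62 + (6 - 1*(-4))*(-2) = 62 + (6 + 4)*(-2) = 62 + 10*(-2) = 62 - 20 = 42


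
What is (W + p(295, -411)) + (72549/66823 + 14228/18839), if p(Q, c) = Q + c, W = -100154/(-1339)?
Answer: -66349183126045/1685638307483 ≈ -39.361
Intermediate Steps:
W = 100154/1339 (W = -100154*(-1/1339) = 100154/1339 ≈ 74.798)
(W + p(295, -411)) + (72549/66823 + 14228/18839) = (100154/1339 + (295 - 411)) + (72549/66823 + 14228/18839) = (100154/1339 - 116) + (72549*(1/66823) + 14228*(1/18839)) = -55170/1339 + (72549/66823 + 14228/18839) = -55170/1339 + 2317508255/1258878497 = -66349183126045/1685638307483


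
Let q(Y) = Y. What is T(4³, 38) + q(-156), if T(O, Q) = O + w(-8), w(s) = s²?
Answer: -28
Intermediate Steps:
T(O, Q) = 64 + O (T(O, Q) = O + (-8)² = O + 64 = 64 + O)
T(4³, 38) + q(-156) = (64 + 4³) - 156 = (64 + 64) - 156 = 128 - 156 = -28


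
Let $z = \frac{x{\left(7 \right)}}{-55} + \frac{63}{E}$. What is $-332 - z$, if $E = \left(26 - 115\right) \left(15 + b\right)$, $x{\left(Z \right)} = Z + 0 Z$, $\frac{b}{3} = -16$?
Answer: $- \frac{1624622}{4895} \approx -331.89$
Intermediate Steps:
$b = -48$ ($b = 3 \left(-16\right) = -48$)
$x{\left(Z \right)} = Z$ ($x{\left(Z \right)} = Z + 0 = Z$)
$E = 2937$ ($E = \left(26 - 115\right) \left(15 - 48\right) = \left(-89\right) \left(-33\right) = 2937$)
$z = - \frac{518}{4895}$ ($z = \frac{7}{-55} + \frac{63}{2937} = 7 \left(- \frac{1}{55}\right) + 63 \cdot \frac{1}{2937} = - \frac{7}{55} + \frac{21}{979} = - \frac{518}{4895} \approx -0.10582$)
$-332 - z = -332 - - \frac{518}{4895} = -332 + \frac{518}{4895} = - \frac{1624622}{4895}$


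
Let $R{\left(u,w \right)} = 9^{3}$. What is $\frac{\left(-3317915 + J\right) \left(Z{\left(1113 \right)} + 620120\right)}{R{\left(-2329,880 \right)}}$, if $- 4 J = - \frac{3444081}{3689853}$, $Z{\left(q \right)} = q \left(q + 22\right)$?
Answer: $- \frac{30743253620289676375}{3586537116} \approx -8.5718 \cdot 10^{9}$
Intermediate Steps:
$Z{\left(q \right)} = q \left(22 + q\right)$
$J = \frac{1148027}{4919804}$ ($J = - \frac{\left(-3444081\right) \frac{1}{3689853}}{4} = \left(- \frac{1}{4}\right) \left(- \frac{1148027}{1229951}\right) = \frac{1148027}{4919804} \approx 0.23335$)
$R{\left(u,w \right)} = 729$
$\frac{\left(-3317915 + J\right) \left(Z{\left(1113 \right)} + 620120\right)}{R{\left(-2329,880 \right)}} = \frac{\left(-3317915 + \frac{1148027}{4919804}\right) \left(1113 \left(22 + 1113\right) + 620120\right)}{729} = - \frac{16323490340633 \left(1113 \cdot 1135 + 620120\right)}{4919804} \cdot \frac{1}{729} = - \frac{16323490340633 \left(1263255 + 620120\right)}{4919804} \cdot \frac{1}{729} = \left(- \frac{16323490340633}{4919804}\right) 1883375 \cdot \frac{1}{729} = \left(- \frac{30743253620289676375}{4919804}\right) \frac{1}{729} = - \frac{30743253620289676375}{3586537116}$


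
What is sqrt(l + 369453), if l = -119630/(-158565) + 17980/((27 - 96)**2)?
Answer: sqrt(204536802807535)/23529 ≈ 607.83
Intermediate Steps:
l = 228037142/50328531 (l = -119630*(-1/158565) + 17980/((-69)**2) = 23926/31713 + 17980/4761 = 228037142/50328531 ≈ 4.5310)
sqrt(l + 369453) = sqrt(228037142/50328531 + 369453) = sqrt(18594254800685/50328531) = sqrt(204536802807535)/23529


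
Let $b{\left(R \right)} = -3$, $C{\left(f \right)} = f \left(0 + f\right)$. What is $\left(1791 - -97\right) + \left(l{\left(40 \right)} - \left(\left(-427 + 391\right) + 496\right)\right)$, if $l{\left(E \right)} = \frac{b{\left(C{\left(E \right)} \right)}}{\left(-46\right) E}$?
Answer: $\frac{2627523}{1840} \approx 1428.0$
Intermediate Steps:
$C{\left(f \right)} = f^{2}$ ($C{\left(f \right)} = f f = f^{2}$)
$l{\left(E \right)} = \frac{3}{46 E}$ ($l{\left(E \right)} = - \frac{3}{\left(-46\right) E} = - 3 \left(- \frac{1}{46 E}\right) = \frac{3}{46 E}$)
$\left(1791 - -97\right) + \left(l{\left(40 \right)} - \left(\left(-427 + 391\right) + 496\right)\right) = \left(1791 - -97\right) + \left(\frac{3}{46 \cdot 40} - \left(\left(-427 + 391\right) + 496\right)\right) = \left(1791 + 97\right) + \left(\frac{3}{46} \cdot \frac{1}{40} - \left(-36 + 496\right)\right) = 1888 + \left(\frac{3}{1840} - 460\right) = 1888 - \frac{846397}{1840} = \frac{2627523}{1840}$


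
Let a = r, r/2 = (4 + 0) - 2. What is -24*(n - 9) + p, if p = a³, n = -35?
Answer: 1120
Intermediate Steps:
r = 4 (r = 2*((4 + 0) - 2) = 2*(4 - 2) = 2*2 = 4)
a = 4
p = 64 (p = 4³ = 64)
-24*(n - 9) + p = -24*(-35 - 9) + 64 = -24*(-44) + 64 = 1056 + 64 = 1120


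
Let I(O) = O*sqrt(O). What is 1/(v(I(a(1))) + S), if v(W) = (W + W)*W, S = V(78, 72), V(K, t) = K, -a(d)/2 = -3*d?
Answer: 1/510 ≈ 0.0019608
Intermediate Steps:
a(d) = 6*d (a(d) = -(-6)*d = 6*d)
I(O) = O**(3/2)
S = 78
v(W) = 2*W**2 (v(W) = (2*W)*W = 2*W**2)
1/(v(I(a(1))) + S) = 1/(2*((6*1)**(3/2))**2 + 78) = 1/(2*(6**(3/2))**2 + 78) = 1/(2*(6*sqrt(6))**2 + 78) = 1/(2*216 + 78) = 1/(432 + 78) = 1/510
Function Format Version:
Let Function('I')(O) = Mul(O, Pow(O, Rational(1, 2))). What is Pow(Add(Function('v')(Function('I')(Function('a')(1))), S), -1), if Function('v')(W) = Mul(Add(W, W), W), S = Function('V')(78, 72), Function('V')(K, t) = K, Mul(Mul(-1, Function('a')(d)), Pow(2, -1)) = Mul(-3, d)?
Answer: Rational(1, 510) ≈ 0.0019608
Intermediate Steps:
Function('a')(d) = Mul(6, d) (Function('a')(d) = Mul(-2, Mul(-3, d)) = Mul(6, d))
Function('I')(O) = Pow(O, Rational(3, 2))
S = 78
Function('v')(W) = Mul(2, Pow(W, 2)) (Function('v')(W) = Mul(Mul(2, W), W) = Mul(2, Pow(W, 2)))
Pow(Add(Function('v')(Function('I')(Function('a')(1))), S), -1) = Pow(Add(Mul(2, Pow(Pow(Mul(6, 1), Rational(3, 2)), 2)), 78), -1) = Pow(Add(Mul(2, Pow(Pow(6, Rational(3, 2)), 2)), 78), -1) = Pow(Add(Mul(2, Pow(Mul(6, Pow(6, Rational(1, 2))), 2)), 78), -1) = Pow(Add(Mul(2, 216), 78), -1) = Pow(Add(432, 78), -1) = Pow(510, -1) = Rational(1, 510)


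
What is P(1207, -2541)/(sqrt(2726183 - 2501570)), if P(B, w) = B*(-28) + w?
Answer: -36337*sqrt(2773)/24957 ≈ -76.671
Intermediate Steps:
P(B, w) = w - 28*B (P(B, w) = -28*B + w = w - 28*B)
P(1207, -2541)/(sqrt(2726183 - 2501570)) = (-2541 - 28*1207)/(sqrt(2726183 - 2501570)) = (-2541 - 33796)/(sqrt(224613)) = -36337*sqrt(2773)/24957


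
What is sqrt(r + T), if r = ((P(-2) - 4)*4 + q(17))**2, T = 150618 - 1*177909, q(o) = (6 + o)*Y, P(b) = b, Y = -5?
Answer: I*sqrt(7970) ≈ 89.275*I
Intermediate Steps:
q(o) = -30 - 5*o (q(o) = (6 + o)*(-5) = -30 - 5*o)
T = -27291 (T = 150618 - 177909 = -27291)
r = 19321 (r = ((-2 - 4)*4 + (-30 - 5*17))**2 = (-6*4 + (-30 - 85))**2 = (-24 - 115)**2 = (-139)**2 = 19321)
sqrt(r + T) = sqrt(19321 - 27291) = sqrt(-7970) = I*sqrt(7970)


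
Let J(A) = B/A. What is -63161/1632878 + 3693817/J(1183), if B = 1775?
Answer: 7135326513519883/2898358450 ≈ 2.4619e+6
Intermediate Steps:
J(A) = 1775/A
-63161/1632878 + 3693817/J(1183) = -63161/1632878 + 3693817/((1775/1183)) = -63161*1/1632878 + 3693817/((1775*(1/1183))) = -63161/1632878 + 3693817/(1775/1183) = -63161/1632878 + 3693817*(1183/1775) = -63161/1632878 + 4369785511/1775 = 7135326513519883/2898358450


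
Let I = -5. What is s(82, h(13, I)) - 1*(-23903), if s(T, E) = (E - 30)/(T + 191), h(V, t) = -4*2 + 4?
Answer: 6525485/273 ≈ 23903.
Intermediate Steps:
h(V, t) = -4 (h(V, t) = -8 + 4 = -4)
s(T, E) = (-30 + E)/(191 + T)
s(82, h(13, I)) - 1*(-23903) = (-30 - 4)/(191 + 82) - 1*(-23903) = -34/273 + 23903 = 6525485/273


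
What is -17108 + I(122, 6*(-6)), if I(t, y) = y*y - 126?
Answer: -15938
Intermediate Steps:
I(t, y) = -126 + y**2 (I(t, y) = y**2 - 126 = -126 + y**2)
-17108 + I(122, 6*(-6)) = -17108 + (-126 + (6*(-6))**2) = -17108 + (-126 + (-36)**2) = -17108 + (-126 + 1296) = -17108 + 1170 = -15938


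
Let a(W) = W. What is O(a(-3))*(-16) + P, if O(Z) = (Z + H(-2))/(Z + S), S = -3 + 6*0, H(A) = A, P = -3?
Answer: -49/3 ≈ -16.333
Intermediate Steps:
S = -3 (S = -3 + 0 = -3)
O(Z) = (-2 + Z)/(-3 + Z) (O(Z) = (Z - 2)/(Z - 3) = (-2 + Z)/(-3 + Z))
O(a(-3))*(-16) + P = ((-2 - 3)/(-3 - 3))*(-16) - 3 = (-5/(-6))*(-16) - 3 = -⅙*(-5)*(-16) - 3 = (⅚)*(-16) - 3 = -40/3 - 3 = -49/3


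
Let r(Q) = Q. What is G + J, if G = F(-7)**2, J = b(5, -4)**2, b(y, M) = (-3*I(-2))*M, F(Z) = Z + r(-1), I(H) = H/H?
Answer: 208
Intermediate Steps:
I(H) = 1
F(Z) = -1 + Z (F(Z) = Z - 1 = -1 + Z)
b(y, M) = -3*M (b(y, M) = (-3*1)*M = -3*M)
J = 144 (J = (-3*(-4))**2 = 12**2 = 144)
G = 64 (G = (-1 - 7)**2 = (-8)**2 = 64)
G + J = 64 + 144 = 208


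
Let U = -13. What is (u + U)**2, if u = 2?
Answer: 121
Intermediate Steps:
(u + U)**2 = (2 - 13)**2 = (-11)**2 = 121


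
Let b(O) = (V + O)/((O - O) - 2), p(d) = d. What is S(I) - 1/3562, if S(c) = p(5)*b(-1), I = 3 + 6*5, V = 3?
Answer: -17811/3562 ≈ -5.0003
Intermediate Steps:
b(O) = -3/2 - O/2 (b(O) = (3 + O)/((O - O) - 2) = (3 + O)/(0 - 2) = (3 + O)/(-2) = (3 + O)*(-½) = -3/2 - O/2)
I = 33 (I = 3 + 30 = 33)
S(c) = -5 (S(c) = 5*(-3/2 - ½*(-1)) = 5*(-3/2 + ½) = 5*(-1) = -5)
S(I) - 1/3562 = -5 - 1/3562 = -17811/3562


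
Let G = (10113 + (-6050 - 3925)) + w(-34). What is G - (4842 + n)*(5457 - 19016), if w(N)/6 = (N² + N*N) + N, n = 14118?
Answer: 257092446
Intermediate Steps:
w(N) = 6*N + 12*N² (w(N) = 6*((N² + N*N) + N) = 6*((N² + N²) + N) = 6*(2*N² + N) = 6*(N + 2*N²) = 6*N + 12*N²)
G = 13806 (G = (10113 + (-6050 - 3925)) + 6*(-34)*(1 + 2*(-34)) = (10113 - 9975) + 6*(-34)*(1 - 68) = 138 + 6*(-34)*(-67) = 138 + 13668 = 13806)
G - (4842 + n)*(5457 - 19016) = 13806 - (4842 + 14118)*(5457 - 19016) = 13806 - 18960*(-13559) = 13806 - 1*(-257078640) = 13806 + 257078640 = 257092446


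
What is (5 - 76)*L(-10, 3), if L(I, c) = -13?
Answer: 923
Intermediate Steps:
(5 - 76)*L(-10, 3) = (5 - 76)*(-13) = -71*(-13) = 923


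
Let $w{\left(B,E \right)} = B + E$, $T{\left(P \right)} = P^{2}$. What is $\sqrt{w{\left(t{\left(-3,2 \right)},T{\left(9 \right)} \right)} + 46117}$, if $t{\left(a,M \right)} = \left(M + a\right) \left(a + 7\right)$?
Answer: $\sqrt{46194} \approx 214.93$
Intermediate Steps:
$t{\left(a,M \right)} = \left(7 + a\right) \left(M + a\right)$ ($t{\left(a,M \right)} = \left(M + a\right) \left(7 + a\right) = \left(7 + a\right) \left(M + a\right)$)
$\sqrt{w{\left(t{\left(-3,2 \right)},T{\left(9 \right)} \right)} + 46117} = \sqrt{\left(\left(\left(-3\right)^{2} + 7 \cdot 2 + 7 \left(-3\right) + 2 \left(-3\right)\right) + 9^{2}\right) + 46117} = \sqrt{\left(\left(9 + 14 - 21 - 6\right) + 81\right) + 46117} = \sqrt{\left(-4 + 81\right) + 46117} = \sqrt{77 + 46117} = \sqrt{46194}$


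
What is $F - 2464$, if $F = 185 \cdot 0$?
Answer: $-2464$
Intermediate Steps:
$F = 0$
$F - 2464 = 0 - 2464 = -2464$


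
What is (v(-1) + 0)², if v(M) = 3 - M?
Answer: 16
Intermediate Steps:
(v(-1) + 0)² = ((3 - 1*(-1)) + 0)² = ((3 + 1) + 0)² = (4 + 0)² = 4² = 16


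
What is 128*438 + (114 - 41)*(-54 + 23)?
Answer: 53801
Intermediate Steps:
128*438 + (114 - 41)*(-54 + 23) = 56064 + 73*(-31) = 56064 - 2263 = 53801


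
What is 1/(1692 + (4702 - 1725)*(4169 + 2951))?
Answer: 1/21197932 ≈ 4.7174e-8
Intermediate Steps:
1/(1692 + (4702 - 1725)*(4169 + 2951)) = 1/(1692 + 2977*7120) = 1/(1692 + 21196240) = 1/21197932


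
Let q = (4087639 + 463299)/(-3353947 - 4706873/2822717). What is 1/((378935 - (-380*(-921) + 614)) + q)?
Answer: 676231994348/19164173379669629 ≈ 3.5286e-5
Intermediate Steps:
q = -917572147039/676231994348 (q = 4550938/(-3353947 - 4706873*1/2822717) = 4550938/(-3353947 - 4706873/2822717) = 4550938/(-9467247920872/2822717) = 4550938*(-2822717/9467247920872) = -917572147039/676231994348 ≈ -1.3569)
1/((378935 - (-380*(-921) + 614)) + q) = 1/((378935 - (-380*(-921) + 614)) - 917572147039/676231994348) = 1/((378935 - (349980 + 614)) - 917572147039/676231994348) = 1/((378935 - 1*350594) - 917572147039/676231994348) = 1/((378935 - 350594) - 917572147039/676231994348) = 1/(28341 - 917572147039/676231994348) = 1/(19164173379669629/676231994348) = 676231994348/19164173379669629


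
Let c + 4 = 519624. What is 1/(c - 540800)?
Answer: -1/21180 ≈ -4.7214e-5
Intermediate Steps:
c = 519620 (c = -4 + 519624 = 519620)
1/(c - 540800) = 1/(519620 - 540800) = 1/(-21180) = -1/21180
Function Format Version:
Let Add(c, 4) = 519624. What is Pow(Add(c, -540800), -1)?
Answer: Rational(-1, 21180) ≈ -4.7214e-5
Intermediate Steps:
c = 519620 (c = Add(-4, 519624) = 519620)
Pow(Add(c, -540800), -1) = Pow(Add(519620, -540800), -1) = Pow(-21180, -1) = Rational(-1, 21180)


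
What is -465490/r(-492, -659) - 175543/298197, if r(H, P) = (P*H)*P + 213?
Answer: -4152085529183/7079396870187 ≈ -0.58650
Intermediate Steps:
r(H, P) = 213 + H*P² (r(H, P) = (H*P)*P + 213 = H*P² + 213 = 213 + H*P²)
-465490/r(-492, -659) - 175543/298197 = -465490/(213 - 492*(-659)²) - 175543/298197 = -465490/(213 - 492*434281) - 175543*1/298197 = -465490/(213 - 213666252) - 175543/298197 = -465490/(-213666039) - 175543/298197 = -465490*(-1/213666039) - 175543/298197 = 465490/213666039 - 175543/298197 = -4152085529183/7079396870187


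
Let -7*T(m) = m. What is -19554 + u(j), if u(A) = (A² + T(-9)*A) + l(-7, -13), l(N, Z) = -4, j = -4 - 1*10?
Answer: -19380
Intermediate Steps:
j = -14 (j = -4 - 10 = -14)
T(m) = -m/7
u(A) = -4 + A² + 9*A/7 (u(A) = (A² + (-⅐*(-9))*A) - 4 = (A² + 9*A/7) - 4 = -4 + A² + 9*A/7)
-19554 + u(j) = -19554 + (-4 + (-14)² + (9/7)*(-14)) = -19554 + (-4 + 196 - 18) = -19554 + 174 = -19380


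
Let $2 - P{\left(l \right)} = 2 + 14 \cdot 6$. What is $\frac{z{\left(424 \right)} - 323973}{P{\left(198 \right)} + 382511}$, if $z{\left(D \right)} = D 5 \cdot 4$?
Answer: $- \frac{315493}{382427} \approx -0.82498$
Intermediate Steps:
$z{\left(D \right)} = 20 D$ ($z{\left(D \right)} = 5 D 4 = 20 D$)
$P{\left(l \right)} = -84$ ($P{\left(l \right)} = 2 - \left(2 + 14 \cdot 6\right) = 2 - \left(2 + 84\right) = 2 - 86 = -84$)
$\frac{z{\left(424 \right)} - 323973}{P{\left(198 \right)} + 382511} = \frac{20 \cdot 424 - 323973}{-84 + 382511} = \frac{8480 - 323973}{382427} = \left(-315493\right) \frac{1}{382427} = - \frac{315493}{382427}$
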